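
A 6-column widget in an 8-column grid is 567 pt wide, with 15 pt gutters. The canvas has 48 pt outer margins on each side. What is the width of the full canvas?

6c + 5·15 = 567 → 6c = 492 → c = 82 pt.
Canvas = 2·48 + 8·82 + 7·15 = 96 + 656 + 105 = 857 pt.

857 pt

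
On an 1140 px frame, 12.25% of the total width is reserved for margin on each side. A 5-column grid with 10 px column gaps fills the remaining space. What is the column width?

164.14 px

Each margin = 12.25% of 1140 = 139.65 px; content = 1140 − 2·139.65 = 860.7 px.
860.7 − 4·10 = 820.7; ÷5 gives c = 164.14 px.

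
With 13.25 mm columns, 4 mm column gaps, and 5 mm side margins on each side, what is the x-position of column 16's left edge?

263.75 mm

Each column+gutter stride is 17.25 mm; 15 of them past the 5 mm margin is 5 + 258.75 = 263.75 mm.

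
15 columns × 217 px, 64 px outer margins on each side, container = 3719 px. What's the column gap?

Inside the margins: 3719 − 128 = 3591 px.
15 columns take 15·217 = 3255 px; remaining 336 splits into 14 column gaps.
g = 336 / 14 = 24 px.

24 px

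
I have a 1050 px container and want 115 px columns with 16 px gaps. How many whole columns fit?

k columns need k·115 + (k−1)·16 = k·131 − 16.
k·131 − 16 ≤ 1050 → k ≤ 1066 / 131 ≈ 8.14, so k = 8.

8 columns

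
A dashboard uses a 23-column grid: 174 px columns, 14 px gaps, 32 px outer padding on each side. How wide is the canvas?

4374 px

Total width: 2·32 + 23·174 + 22·14 = 4374 px.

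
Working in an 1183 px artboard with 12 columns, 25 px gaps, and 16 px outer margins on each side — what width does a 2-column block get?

Take off 32 px of margins, leaving 1151 px.
1151 − 11·25 = 876; ÷12 gives c = 73 px.
Span of 2: 2·73 + 1·25 = 146 + 25 = 171 px.

171 px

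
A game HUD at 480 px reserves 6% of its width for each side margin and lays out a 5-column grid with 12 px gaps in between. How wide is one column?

74.88 px

Each margin = 6% of 480 = 28.8 px; content = 480 − 2·28.8 = 422.4 px.
5 columns + 4 gaps: 5c + 4·12 = 422.4.
5c = 422.4 − 48 = 374.4, so c = 74.88 px.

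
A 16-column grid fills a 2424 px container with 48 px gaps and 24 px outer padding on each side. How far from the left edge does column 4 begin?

Content = 2424 − 2·24 = 2376 px.
2376 − 15·48 = 1656; ÷16 gives c = 103.5 px.
Each column+gutter stride is 151.5 px; 3 of them past the 24 px margin is 24 + 454.5 = 478.5 px.

478.5 px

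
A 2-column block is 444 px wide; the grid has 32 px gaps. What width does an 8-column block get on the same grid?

2c + 1·32 = 444 → 2c = 412 → c = 206 px.
8-column span = 8·206 + 7·32 = 1872 px.

1872 px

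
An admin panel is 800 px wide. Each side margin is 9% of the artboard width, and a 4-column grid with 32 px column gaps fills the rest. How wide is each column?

Margins: 9% × 800 = 72 px each, so content = 800 − 144 = 656 px.
656 − 3·32 = 560; ÷4 gives c = 140 px.

140 px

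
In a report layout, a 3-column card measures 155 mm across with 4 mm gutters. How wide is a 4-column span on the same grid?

3c + 2·4 = 155 → 3c = 147 → c = 49 mm.
4-column span = 4·49 + 3·4 = 208 mm.

208 mm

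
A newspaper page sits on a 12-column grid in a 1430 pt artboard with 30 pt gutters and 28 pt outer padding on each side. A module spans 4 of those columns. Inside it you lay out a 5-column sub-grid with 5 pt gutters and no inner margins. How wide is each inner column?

83.6 pt

Subtract both margins: 1430 − 2·28 = 1374 pt.
12c + 11·30 = 1374 → 12c = 1044 → c = 87 pt.
4-column span = 4·87 + 3·30 = 438 pt.
438 − 4·5 = 418; ÷5 gives d = 83.6 pt.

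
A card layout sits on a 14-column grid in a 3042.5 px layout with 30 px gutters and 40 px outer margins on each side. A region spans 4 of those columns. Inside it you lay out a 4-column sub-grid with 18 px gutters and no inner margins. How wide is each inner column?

192.75 px

Take off 80 px of margins, leaving 2962.5 px.
2962.5 − 13·30 = 2572.5; ÷14 gives c = 183.75 px.
4 columns plus 3 gutters: 735 + 90 = 825 px.
4d + 3·18 = 825 → 4d = 771 → d = 192.75 px.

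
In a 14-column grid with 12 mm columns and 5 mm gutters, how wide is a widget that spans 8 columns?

8 columns plus 7 gutters: 96 + 35 = 131 mm.

131 mm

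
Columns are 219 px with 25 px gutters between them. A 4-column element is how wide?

4 columns plus 3 gutters: 876 + 75 = 951 px.

951 px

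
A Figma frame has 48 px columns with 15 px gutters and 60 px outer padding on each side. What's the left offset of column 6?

375 px

Each column+gutter stride is 63 px; 5 of them past the 60 px margin is 60 + 315 = 375 px.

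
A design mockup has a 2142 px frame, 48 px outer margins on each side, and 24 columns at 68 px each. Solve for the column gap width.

Take off 96 px of margins, leaving 2046 px.
24 columns take 24·68 = 1632 px; remaining 414 splits into 23 column gaps.
g = 414 / 23 = 18 px.

18 px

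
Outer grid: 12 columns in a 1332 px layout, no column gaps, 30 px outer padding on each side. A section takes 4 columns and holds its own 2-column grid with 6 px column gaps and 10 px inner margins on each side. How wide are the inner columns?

199 px

Outer content = 1332 − 2·30 = 1272 px.
12c = 1272 → c = 106 px.
With no column gaps, 4 columns span 4·106 = 424 px.
Inner content = 424 − 2·10 = 404 px.
2 columns + 1 column gap: 2d + 1·6 = 404.
2d = 404 − 6 = 398, so d = 199 px.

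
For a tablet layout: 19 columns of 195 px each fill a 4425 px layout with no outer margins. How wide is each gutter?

19 columns take 19·195 = 3705 px; remaining 720 splits into 18 gutters.
g = 720 / 18 = 40 px.

40 px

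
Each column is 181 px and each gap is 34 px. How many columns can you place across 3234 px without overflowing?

Each extra column adds 181 + 34 = 215 px.
(3234 + 34) / 215 = 15.20, so 15 columns fit.

15 columns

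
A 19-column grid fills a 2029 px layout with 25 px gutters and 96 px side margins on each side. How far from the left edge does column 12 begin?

Take off 192 px of margins, leaving 1837 px.
1837 − 18·25 = 1387; ÷19 gives c = 73 px.
Column 12 starts at margin + 11·(column + gutter) = 96 + 11·98 = 1174 px.

1174 px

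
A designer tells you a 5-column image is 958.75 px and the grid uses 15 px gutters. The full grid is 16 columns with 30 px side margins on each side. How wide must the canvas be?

5c + 4·15 = 958.75 → 5c = 898.75 → c = 179.75 px.
Total width: 2·30 + 16·179.75 + 15·15 = 3161 px.

3161 px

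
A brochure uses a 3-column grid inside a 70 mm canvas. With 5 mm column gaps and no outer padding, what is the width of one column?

3c + 2·5 = 70 → 3c = 60 → c = 20 mm.

20 mm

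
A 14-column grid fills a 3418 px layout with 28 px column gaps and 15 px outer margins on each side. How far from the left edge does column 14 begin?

Inside the margins: 3418 − 30 = 3388 px.
14c + 13·28 = 3388 → 14c = 3024 → c = 216 px.
Each column+gutter stride is 244 px; 13 of them past the 15 px margin is 15 + 3172 = 3187 px.

3187 px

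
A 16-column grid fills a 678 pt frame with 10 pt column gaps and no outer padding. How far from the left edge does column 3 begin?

678 − 15·10 = 528; ÷16 gives c = 33 pt.
Before column 3: 2 columns + 2 column gaps.
Offset = 2·(33 + 10) = 2·43 = 86 pt.

86 pt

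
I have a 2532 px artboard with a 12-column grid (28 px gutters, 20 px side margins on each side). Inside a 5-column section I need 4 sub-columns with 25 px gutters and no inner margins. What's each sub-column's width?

Take off 40 px of margins, leaving 2492 px.
12c + 11·28 = 2492 → 12c = 2184 → c = 182 px.
5 columns plus 4 gutters: 910 + 112 = 1022 px.
4 columns + 3 gutters: 4d + 3·25 = 1022.
4d = 1022 − 75 = 947, so d = 236.75 px.

236.75 px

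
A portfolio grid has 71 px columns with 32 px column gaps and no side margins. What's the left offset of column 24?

2369 px

No margin, so column 24 starts at 23·(column + gutter) = 23·103 = 2369 px.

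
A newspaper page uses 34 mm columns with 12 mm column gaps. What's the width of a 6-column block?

264 mm

6 columns plus 5 column gaps: 204 + 60 = 264 mm.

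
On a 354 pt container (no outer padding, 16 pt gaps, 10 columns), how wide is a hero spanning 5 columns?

169 pt

354 − 9·16 = 210; ÷10 gives c = 21 pt.
5 columns plus 4 gaps: 105 + 64 = 169 pt.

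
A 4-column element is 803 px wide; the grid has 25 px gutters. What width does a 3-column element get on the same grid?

4 columns + 3 gutters: 4c + 3·25 = 803.
4c = 803 − 75 = 728, so c = 182 px.
3-column span = 3·182 + 2·25 = 596 px.

596 px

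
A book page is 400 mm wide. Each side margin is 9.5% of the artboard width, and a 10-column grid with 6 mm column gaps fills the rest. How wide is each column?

27 mm

400 × (1 − 2·9.5%) = 400 × 81% = 324 mm for the columns.
10 columns + 9 column gaps: 10c + 9·6 = 324.
10c = 324 − 54 = 270, so c = 27 mm.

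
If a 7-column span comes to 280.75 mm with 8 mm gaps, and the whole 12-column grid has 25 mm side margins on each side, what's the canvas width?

280.75 − 6·8 = 232.75; ÷7 gives c = 33.25 mm.
Total width: 2·25 + 12·33.25 + 11·8 = 537 mm.

537 mm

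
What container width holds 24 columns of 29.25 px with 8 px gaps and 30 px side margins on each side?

946 px

Total width: 2·30 + 24·29.25 + 23·8 = 946 px.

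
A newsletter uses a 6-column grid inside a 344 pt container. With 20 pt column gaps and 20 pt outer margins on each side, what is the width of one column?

Subtract both margins: 344 − 2·20 = 304 pt.
6 columns + 5 column gaps: 6c + 5·20 = 304.
6c = 304 − 100 = 204, so c = 34 pt.

34 pt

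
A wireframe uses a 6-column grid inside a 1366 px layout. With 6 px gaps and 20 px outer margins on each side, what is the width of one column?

216 px

Inside the margins: 1366 − 40 = 1326 px.
6c + 5·6 = 1326 → 6c = 1296 → c = 216 px.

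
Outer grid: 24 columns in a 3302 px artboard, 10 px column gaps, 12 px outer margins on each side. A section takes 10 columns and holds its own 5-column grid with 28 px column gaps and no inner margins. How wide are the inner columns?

Inside the margins: 3302 − 24 = 3278 px.
24 columns + 23 column gaps: 24c + 23·10 = 3278.
24c = 3278 − 230 = 3048, so c = 127 px.
10 columns plus 9 column gaps: 1270 + 90 = 1360 px.
1360 − 4·28 = 1248; ÷5 gives d = 249.6 px.

249.6 px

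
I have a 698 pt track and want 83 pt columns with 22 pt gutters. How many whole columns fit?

6 columns

6 columns: 6·83 + 5·22 = 608 pt ≤ 698.
7 columns: 713 pt > 698. So 6.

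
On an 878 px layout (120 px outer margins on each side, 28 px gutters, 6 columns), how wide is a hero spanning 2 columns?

Inside the margins: 878 − 240 = 638 px.
638 − 5·28 = 498; ÷6 gives c = 83 px.
Span of 2: 2·83 + 1·28 = 166 + 28 = 194 px.

194 px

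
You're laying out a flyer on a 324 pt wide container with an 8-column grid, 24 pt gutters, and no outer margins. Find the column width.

8c + 7·24 = 324 → 8c = 156 → c = 19.5 pt.

19.5 pt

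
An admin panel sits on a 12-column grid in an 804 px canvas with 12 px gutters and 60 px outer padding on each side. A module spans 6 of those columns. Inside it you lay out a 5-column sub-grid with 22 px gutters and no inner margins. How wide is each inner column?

49.6 px

Take off 120 px of margins, leaving 684 px.
684 − 11·12 = 552; ÷12 gives c = 46 px.
6 columns plus 5 gutters: 276 + 60 = 336 px.
5d + 4·22 = 336 → 5d = 248 → d = 49.6 px.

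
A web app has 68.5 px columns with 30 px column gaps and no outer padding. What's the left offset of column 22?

No margin, so column 22 starts at 21·(column + gutter) = 21·98.5 = 2068.5 px.

2068.5 px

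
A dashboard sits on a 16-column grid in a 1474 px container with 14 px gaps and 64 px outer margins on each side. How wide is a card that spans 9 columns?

Subtract both margins: 1474 − 2·64 = 1346 px.
16 columns + 15 gaps: 16c + 15·14 = 1346.
16c = 1346 − 210 = 1136, so c = 71 px.
Span of 9: 9·71 + 8·14 = 639 + 112 = 751 px.

751 px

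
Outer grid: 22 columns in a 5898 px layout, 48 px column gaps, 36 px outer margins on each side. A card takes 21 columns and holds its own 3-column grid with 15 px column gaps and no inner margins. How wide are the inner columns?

1843 px

Outer content = 5898 − 2·36 = 5826 px.
22 columns + 21 column gaps: 22c + 21·48 = 5826.
22c = 5826 − 1008 = 4818, so c = 219 px.
Span of 21: 21·219 + 20·48 = 4599 + 960 = 5559 px.
3 columns + 2 column gaps: 3d + 2·15 = 5559.
3d = 5559 − 30 = 5529, so d = 1843 px.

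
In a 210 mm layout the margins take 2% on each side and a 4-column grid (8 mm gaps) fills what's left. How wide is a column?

44.4 mm

Margins: 2% × 210 = 4.2 mm each, so content = 210 − 8.4 = 201.6 mm.
4 columns + 3 gaps: 4c + 3·8 = 201.6.
4c = 201.6 − 24 = 177.6, so c = 44.4 mm.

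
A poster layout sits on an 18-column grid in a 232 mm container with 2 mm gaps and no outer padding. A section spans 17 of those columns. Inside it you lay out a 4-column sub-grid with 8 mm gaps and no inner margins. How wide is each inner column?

18c + 17·2 = 232 → 18c = 198 → c = 11 mm.
Span of 17: 17·11 + 16·2 = 187 + 32 = 219 mm.
Subtracting 3 gaps of 8 leaves 195 for 4 columns, so d = 48.75 mm.

48.75 mm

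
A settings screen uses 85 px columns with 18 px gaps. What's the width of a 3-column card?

291 px

3 columns plus 2 gaps: 255 + 36 = 291 px.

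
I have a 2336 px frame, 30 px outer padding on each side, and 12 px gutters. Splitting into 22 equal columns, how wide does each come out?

Subtract both margins: 2336 − 2·30 = 2276 px.
2276 − 21·12 = 2024; ÷22 gives c = 92 px.

92 px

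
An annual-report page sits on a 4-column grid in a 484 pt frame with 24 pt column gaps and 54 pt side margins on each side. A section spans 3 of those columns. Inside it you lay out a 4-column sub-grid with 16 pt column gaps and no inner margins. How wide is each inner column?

57 pt

Outer content = 484 − 2·54 = 376 pt.
376 − 3·24 = 304; ÷4 gives c = 76 pt.
Span of 3: 3·76 + 2·24 = 228 + 48 = 276 pt.
4 columns + 3 column gaps: 4d + 3·16 = 276.
4d = 276 − 48 = 228, so d = 57 pt.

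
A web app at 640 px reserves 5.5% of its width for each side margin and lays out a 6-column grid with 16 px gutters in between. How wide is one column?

Each margin = 5.5% of 640 = 35.2 px; content = 640 − 2·35.2 = 569.6 px.
Subtracting 5 gutters of 16 leaves 489.6 for 6 columns, so c = 81.6 px.

81.6 px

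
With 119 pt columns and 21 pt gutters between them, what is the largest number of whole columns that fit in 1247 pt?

9 columns

k columns need k·119 + (k−1)·21 = k·140 − 21.
k·140 − 21 ≤ 1247 → k ≤ 1268 / 140 ≈ 9.06, so k = 9.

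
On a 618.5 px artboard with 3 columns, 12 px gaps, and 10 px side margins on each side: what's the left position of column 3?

417 px

Content = 618.5 − 2·10 = 598.5 px.
Subtracting 2 gaps of 12 leaves 574.5 for 3 columns, so c = 191.5 px.
Each column+gutter stride is 203.5 px; 2 of them past the 10 px margin is 10 + 407 = 417 px.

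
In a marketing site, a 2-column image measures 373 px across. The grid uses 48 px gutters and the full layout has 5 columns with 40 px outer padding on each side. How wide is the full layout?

1084.5 px

2 columns + 1 gutter: 2c + 1·48 = 373.
2c = 373 − 48 = 325, so c = 162.5 px.
Total width: 2·40 + 5·162.5 + 4·48 = 1084.5 px.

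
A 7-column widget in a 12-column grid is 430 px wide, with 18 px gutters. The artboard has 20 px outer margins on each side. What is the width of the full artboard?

790 px

7c + 6·18 = 430 → 7c = 322 → c = 46 px.
Artboard = 2·20 + 12·46 + 11·18 = 40 + 552 + 198 = 790 px.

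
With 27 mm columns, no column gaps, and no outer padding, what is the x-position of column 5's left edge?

Before column 5: 4 columns + 4 column gaps.
Offset = 4·(27 + 0) = 4·27 = 108 mm.

108 mm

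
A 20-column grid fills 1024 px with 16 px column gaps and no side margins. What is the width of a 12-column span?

20c + 19·16 = 1024 → 20c = 720 → c = 36 px.
Span of 12: 12·36 + 11·16 = 432 + 176 = 608 px.

608 px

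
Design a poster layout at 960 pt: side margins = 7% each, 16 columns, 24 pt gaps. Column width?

29.1 pt

960 × (1 − 2·7%) = 960 × 86% = 825.6 pt for the columns.
16 columns + 15 gaps: 16c + 15·24 = 825.6.
16c = 825.6 − 360 = 465.6, so c = 29.1 pt.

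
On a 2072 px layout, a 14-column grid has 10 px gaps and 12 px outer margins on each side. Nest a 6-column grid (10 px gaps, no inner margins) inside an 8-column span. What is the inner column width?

Inside the margins: 2072 − 24 = 2048 px.
14c + 13·10 = 2048 → 14c = 1918 → c = 137 px.
Span of 8: 8·137 + 7·10 = 1096 + 70 = 1166 px.
Subtracting 5 gaps of 10 leaves 1116 for 6 columns, so d = 186 px.

186 px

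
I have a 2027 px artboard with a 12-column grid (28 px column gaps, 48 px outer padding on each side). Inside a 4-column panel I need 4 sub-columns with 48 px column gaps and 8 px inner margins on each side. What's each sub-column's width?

Subtract both margins: 2027 − 2·48 = 1931 px.
12 columns + 11 column gaps: 12c + 11·28 = 1931.
12c = 1931 − 308 = 1623, so c = 135.25 px.
4-column span = 4·135.25 + 3·28 = 625 px.
Inner content = 625 − 2·8 = 609 px.
4 columns + 3 column gaps: 4d + 3·48 = 609.
4d = 609 − 144 = 465, so d = 116.25 px.

116.25 px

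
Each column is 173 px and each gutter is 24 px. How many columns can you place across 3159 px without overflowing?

16 columns: 16·173 + 15·24 = 3128 px ≤ 3159.
17 columns: 3325 px > 3159. So 16.

16 columns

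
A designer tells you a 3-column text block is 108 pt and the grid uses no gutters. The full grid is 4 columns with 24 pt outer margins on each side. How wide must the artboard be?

With no gutters, each column is 108/3 = 36 pt.
Summing: 48 + 144 = 192 pt.

192 pt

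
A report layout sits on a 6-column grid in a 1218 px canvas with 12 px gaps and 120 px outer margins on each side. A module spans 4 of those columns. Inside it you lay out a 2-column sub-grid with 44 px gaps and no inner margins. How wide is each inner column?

302 px

Outer content = 1218 − 2·120 = 978 px.
978 − 5·12 = 918; ÷6 gives c = 153 px.
4-column span = 4·153 + 3·12 = 648 px.
2 columns + 1 gap: 2d + 1·44 = 648.
2d = 648 − 44 = 604, so d = 302 px.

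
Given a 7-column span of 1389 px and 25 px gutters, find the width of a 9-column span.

1793 px

7 columns + 6 gutters: 7c + 6·25 = 1389.
7c = 1389 − 150 = 1239, so c = 177 px.
9 columns plus 8 gutters: 1593 + 200 = 1793 px.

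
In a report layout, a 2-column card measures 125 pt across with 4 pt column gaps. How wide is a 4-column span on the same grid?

Subtracting 1 column gap of 4 leaves 121 for 2 columns, so c = 60.5 pt.
Span of 4: 4·60.5 + 3·4 = 242 + 12 = 254 pt.

254 pt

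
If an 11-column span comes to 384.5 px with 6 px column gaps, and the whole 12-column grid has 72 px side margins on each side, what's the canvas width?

564 px

Subtracting 10 column gaps of 6 leaves 324.5 for 11 columns, so c = 29.5 px.
Total width: 2·72 + 12·29.5 + 11·6 = 564 px.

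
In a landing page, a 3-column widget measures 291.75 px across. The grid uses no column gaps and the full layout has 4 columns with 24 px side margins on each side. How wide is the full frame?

437 px

3c = 291.75 → c = 97.25 px.
Summing: 48 + 389 = 437 px.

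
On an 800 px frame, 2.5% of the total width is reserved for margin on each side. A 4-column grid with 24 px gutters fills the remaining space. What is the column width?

172 px

Each margin = 2.5% of 800 = 20 px; content = 800 − 2·20 = 760 px.
4c + 3·24 = 760 → 4c = 688 → c = 172 px.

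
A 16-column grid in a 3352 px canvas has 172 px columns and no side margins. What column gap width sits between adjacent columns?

16·172 + 15g = 3352 → 15g = 600 → g = 40 px.

40 px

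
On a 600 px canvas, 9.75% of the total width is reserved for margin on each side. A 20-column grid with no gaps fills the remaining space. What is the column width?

600 × (1 − 2·9.75%) = 600 × 80.5% = 483 px for the columns.
With no gaps, each column is 483/20 = 24.15 px.

24.15 px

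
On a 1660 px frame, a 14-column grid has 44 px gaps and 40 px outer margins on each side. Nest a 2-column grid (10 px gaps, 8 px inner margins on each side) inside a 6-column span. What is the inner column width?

Take off 80 px of margins, leaving 1580 px.
Subtracting 13 gaps of 44 leaves 1008 for 14 columns, so c = 72 px.
6-column span = 6·72 + 5·44 = 652 px.
Inner content = 652 − 2·8 = 636 px.
2d + 1·10 = 636 → 2d = 626 → d = 313 px.

313 px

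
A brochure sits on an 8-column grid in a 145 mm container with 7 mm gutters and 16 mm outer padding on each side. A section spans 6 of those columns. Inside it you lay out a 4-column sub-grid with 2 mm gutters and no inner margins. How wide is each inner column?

19.25 mm

Inside the margins: 145 − 32 = 113 mm.
Subtracting 7 gutters of 7 leaves 64 for 8 columns, so c = 8 mm.
6 columns plus 5 gutters: 48 + 35 = 83 mm.
4 columns + 3 gutters: 4d + 3·2 = 83.
4d = 83 − 6 = 77, so d = 19.25 mm.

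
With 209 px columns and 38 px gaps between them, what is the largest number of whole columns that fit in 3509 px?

14 columns: 14·209 + 13·38 = 3420 px ≤ 3509.
15 columns: 3667 px > 3509. So 14.

14 columns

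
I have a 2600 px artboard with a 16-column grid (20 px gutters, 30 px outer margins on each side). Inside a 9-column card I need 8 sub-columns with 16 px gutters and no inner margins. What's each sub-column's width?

163.5 px

Take off 60 px of margins, leaving 2540 px.
16c + 15·20 = 2540 → 16c = 2240 → c = 140 px.
Span of 9: 9·140 + 8·20 = 1260 + 160 = 1420 px.
1420 − 7·16 = 1308; ÷8 gives d = 163.5 px.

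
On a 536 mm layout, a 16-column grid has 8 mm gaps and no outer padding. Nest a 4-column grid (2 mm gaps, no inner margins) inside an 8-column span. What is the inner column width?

64.5 mm

536 − 15·8 = 416; ÷16 gives c = 26 mm.
8-column span = 8·26 + 7·8 = 264 mm.
4 columns + 3 gaps: 4d + 3·2 = 264.
4d = 264 − 6 = 258, so d = 64.5 mm.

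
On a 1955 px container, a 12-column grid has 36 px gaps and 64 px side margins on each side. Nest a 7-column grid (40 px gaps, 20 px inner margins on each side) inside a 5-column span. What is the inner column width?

65.75 px

Take off 128 px of margins, leaving 1827 px.
12 columns + 11 gaps: 12c + 11·36 = 1827.
12c = 1827 − 396 = 1431, so c = 119.25 px.
Span of 5: 5·119.25 + 4·36 = 596.25 + 144 = 740.25 px.
Inner content = 740.25 − 2·20 = 700.25 px.
7d + 6·40 = 700.25 → 7d = 460.25 → d = 65.75 px.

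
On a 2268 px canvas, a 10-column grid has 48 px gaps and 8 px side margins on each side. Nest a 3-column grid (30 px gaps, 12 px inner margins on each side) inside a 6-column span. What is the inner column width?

416 px

Inside the margins: 2268 − 16 = 2252 px.
2252 − 9·48 = 1820; ÷10 gives c = 182 px.
6-column span = 6·182 + 5·48 = 1332 px.
Inner content = 1332 − 2·12 = 1308 px.
3 columns + 2 gaps: 3d + 2·30 = 1308.
3d = 1308 − 60 = 1248, so d = 416 px.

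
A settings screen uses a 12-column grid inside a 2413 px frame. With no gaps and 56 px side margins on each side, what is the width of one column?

191.75 px

Subtract both margins: 2413 − 2·56 = 2301 px.
2301 / 12 = 191.75 px per column.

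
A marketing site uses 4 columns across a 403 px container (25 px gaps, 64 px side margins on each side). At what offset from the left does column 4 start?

289 px

Subtract both margins: 403 − 2·64 = 275 px.
Subtracting 3 gaps of 25 leaves 200 for 4 columns, so c = 50 px.
Column 4 starts at margin + 3·(column + gutter) = 64 + 3·75 = 289 px.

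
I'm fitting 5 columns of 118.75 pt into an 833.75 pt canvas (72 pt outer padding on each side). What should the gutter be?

Content width = 833.75 − 2·72 = 689.75 pt.
5 columns take 5·118.75 = 593.75 pt; remaining 96 splits into 4 gutters.
g = 96 / 4 = 24 pt.

24 pt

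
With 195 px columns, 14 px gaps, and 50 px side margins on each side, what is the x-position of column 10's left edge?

Column 10 starts at margin + 9·(column + gutter) = 50 + 9·209 = 1931 px.

1931 px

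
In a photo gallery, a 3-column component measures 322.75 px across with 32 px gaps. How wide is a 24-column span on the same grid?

3c + 2·32 = 322.75 → 3c = 258.75 → c = 86.25 px.
24 columns plus 23 gaps: 2070 + 736 = 2806 px.

2806 px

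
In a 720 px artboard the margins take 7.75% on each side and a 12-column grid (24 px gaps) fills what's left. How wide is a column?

Each margin = 7.75% of 720 = 55.8 px; content = 720 − 2·55.8 = 608.4 px.
Subtracting 11 gaps of 24 leaves 344.4 for 12 columns, so c = 28.7 px.

28.7 px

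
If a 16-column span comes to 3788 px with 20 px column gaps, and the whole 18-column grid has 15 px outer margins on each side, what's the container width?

4294 px

Subtracting 15 column gaps of 20 leaves 3488 for 16 columns, so c = 218 px.
Total width: 2·15 + 18·218 + 17·20 = 4294 px.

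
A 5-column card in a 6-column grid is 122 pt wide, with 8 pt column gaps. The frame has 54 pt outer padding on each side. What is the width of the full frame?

Subtracting 4 column gaps of 8 leaves 90 for 5 columns, so c = 18 pt.
Adding margins, columns and gutters: 108 + 108 + 40 = 256 pt.

256 pt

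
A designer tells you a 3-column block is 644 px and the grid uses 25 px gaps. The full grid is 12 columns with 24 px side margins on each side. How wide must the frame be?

2699 px

3 columns + 2 gaps: 3c + 2·25 = 644.
3c = 644 − 50 = 594, so c = 198 px.
Frame = 2·24 + 12·198 + 11·25 = 48 + 2376 + 275 = 2699 px.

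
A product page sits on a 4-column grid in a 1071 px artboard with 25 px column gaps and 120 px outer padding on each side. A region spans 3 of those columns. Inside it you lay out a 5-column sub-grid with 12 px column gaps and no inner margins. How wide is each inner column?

113.8 px

Outer content = 1071 − 2·120 = 831 px.
4c + 3·25 = 831 → 4c = 756 → c = 189 px.
3 columns plus 2 column gaps: 567 + 50 = 617 px.
Subtracting 4 column gaps of 12 leaves 569 for 5 columns, so d = 113.8 px.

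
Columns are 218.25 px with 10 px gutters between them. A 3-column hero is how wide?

3-column span = 3·218.25 + 2·10 = 674.75 px.

674.75 px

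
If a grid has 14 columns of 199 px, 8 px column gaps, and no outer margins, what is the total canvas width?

2890 px

Canvas = 14·199 + 13·8 = 2786 + 104 = 2890 px.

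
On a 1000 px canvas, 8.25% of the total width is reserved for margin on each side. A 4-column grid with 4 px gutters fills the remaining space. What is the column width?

205.75 px

1000 × (1 − 2·8.25%) = 1000 × 83.5% = 835 px for the columns.
Subtracting 3 gutters of 4 leaves 823 for 4 columns, so c = 205.75 px.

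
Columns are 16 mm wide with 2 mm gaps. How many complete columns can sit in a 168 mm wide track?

9 columns

Each extra column adds 16 + 2 = 18 mm.
(168 + 2) / 18 = 9.44, so 9 columns fit.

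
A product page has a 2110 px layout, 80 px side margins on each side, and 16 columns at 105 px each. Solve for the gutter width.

Subtract both margins: 2110 − 2·80 = 1950 px.
Columns use 1680 px, leaving 270 px across 15 gutters = 18 px each.

18 px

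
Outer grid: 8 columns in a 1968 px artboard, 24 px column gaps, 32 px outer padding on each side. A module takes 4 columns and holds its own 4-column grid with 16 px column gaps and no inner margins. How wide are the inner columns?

Subtract both margins: 1968 − 2·32 = 1904 px.
Subtracting 7 column gaps of 24 leaves 1736 for 8 columns, so c = 217 px.
4 columns plus 3 column gaps: 868 + 72 = 940 px.
Subtracting 3 column gaps of 16 leaves 892 for 4 columns, so d = 223 px.

223 px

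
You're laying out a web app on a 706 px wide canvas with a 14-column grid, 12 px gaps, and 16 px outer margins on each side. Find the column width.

37 px

Subtract both margins: 706 − 2·16 = 674 px.
674 − 13·12 = 518; ÷14 gives c = 37 px.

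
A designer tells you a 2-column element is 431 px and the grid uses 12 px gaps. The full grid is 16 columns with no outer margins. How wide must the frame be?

3532 px

2c + 1·12 = 431 → 2c = 419 → c = 209.5 px.
Total width: 16·209.5 + 15·12 = 3532 px.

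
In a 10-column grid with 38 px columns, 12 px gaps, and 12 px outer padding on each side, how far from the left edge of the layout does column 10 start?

462 px

Before column 10: the margin + 9 columns + 9 gaps.
Offset = 12 + 9·(38 + 12) = 12 + 450 = 462 px.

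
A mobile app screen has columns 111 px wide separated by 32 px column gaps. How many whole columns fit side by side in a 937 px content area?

Each extra column adds 111 + 32 = 143 px.
(937 + 32) / 143 = 6.78, so 6 columns fit.

6 columns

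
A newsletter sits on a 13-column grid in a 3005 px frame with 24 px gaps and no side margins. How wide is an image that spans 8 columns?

3005 − 12·24 = 2717; ÷13 gives c = 209 px.
8 columns plus 7 gaps: 1672 + 168 = 1840 px.

1840 px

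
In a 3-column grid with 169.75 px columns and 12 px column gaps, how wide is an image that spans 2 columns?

351.5 px

Span of 2: 2·169.75 + 1·12 = 339.5 + 12 = 351.5 px.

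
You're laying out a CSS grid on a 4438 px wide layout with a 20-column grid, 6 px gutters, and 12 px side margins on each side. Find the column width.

Inside the margins: 4438 − 24 = 4414 px.
4414 − 19·6 = 4300; ÷20 gives c = 215 px.

215 px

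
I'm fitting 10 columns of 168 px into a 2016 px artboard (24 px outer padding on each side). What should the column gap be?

32 px

Inside the margins: 2016 − 48 = 1968 px.
Columns use 1680 px, leaving 288 px across 9 column gaps = 32 px each.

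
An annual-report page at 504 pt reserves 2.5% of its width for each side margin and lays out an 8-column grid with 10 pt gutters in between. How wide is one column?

51.1 pt

Each margin = 2.5% of 504 = 12.6 pt; content = 504 − 2·12.6 = 478.8 pt.
Subtracting 7 gutters of 10 leaves 408.8 for 8 columns, so c = 51.1 pt.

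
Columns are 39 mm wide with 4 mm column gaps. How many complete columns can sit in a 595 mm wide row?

13 columns

Each extra column adds 39 + 4 = 43 mm.
(595 + 4) / 43 = 13.93, so 13 columns fit.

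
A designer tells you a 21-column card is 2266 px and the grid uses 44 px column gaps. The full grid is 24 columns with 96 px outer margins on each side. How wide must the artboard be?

21 columns + 20 column gaps: 21c + 20·44 = 2266.
21c = 2266 − 880 = 1386, so c = 66 px.
Adding margins, columns and gutters: 192 + 1584 + 1012 = 2788 px.

2788 px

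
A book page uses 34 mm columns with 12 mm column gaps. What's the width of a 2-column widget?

2-column span = 2·34 + 1·12 = 80 mm.

80 mm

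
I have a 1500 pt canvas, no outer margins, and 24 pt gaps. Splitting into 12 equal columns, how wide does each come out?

12 columns + 11 gaps: 12c + 11·24 = 1500.
12c = 1500 − 264 = 1236, so c = 103 pt.

103 pt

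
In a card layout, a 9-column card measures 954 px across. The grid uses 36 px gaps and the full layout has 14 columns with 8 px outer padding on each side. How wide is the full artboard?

1520 px

954 − 8·36 = 666; ÷9 gives c = 74 px.
Artboard = 2·8 + 14·74 + 13·36 = 16 + 1036 + 468 = 1520 px.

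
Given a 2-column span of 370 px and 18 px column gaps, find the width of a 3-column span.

Subtracting 1 column gap of 18 leaves 352 for 2 columns, so c = 176 px.
3-column span = 3·176 + 2·18 = 564 px.

564 px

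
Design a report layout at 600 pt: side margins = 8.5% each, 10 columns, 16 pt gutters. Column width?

35.4 pt

Each margin = 8.5% of 600 = 51 pt; content = 600 − 2·51 = 498 pt.
Subtracting 9 gutters of 16 leaves 354 for 10 columns, so c = 35.4 pt.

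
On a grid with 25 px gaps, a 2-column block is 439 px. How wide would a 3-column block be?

671 px

439 − 1·25 = 414; ÷2 gives c = 207 px.
Span of 3: 3·207 + 2·25 = 621 + 50 = 671 px.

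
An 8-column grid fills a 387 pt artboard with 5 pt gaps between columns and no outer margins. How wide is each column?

44 pt

8 columns + 7 gaps: 8c + 7·5 = 387.
8c = 387 − 35 = 352, so c = 44 pt.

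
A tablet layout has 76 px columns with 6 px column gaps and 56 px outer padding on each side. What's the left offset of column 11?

876 px

Before column 11: the margin + 10 columns + 10 column gaps.
Offset = 56 + 10·(76 + 6) = 56 + 820 = 876 px.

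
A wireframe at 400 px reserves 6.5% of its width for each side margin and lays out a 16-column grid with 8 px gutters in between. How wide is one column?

14.25 px

Margins: 6.5% × 400 = 26 px each, so content = 400 − 52 = 348 px.
16c + 15·8 = 348 → 16c = 228 → c = 14.25 px.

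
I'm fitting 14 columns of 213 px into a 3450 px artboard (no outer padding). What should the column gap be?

Columns use 2982 px, leaving 468 px across 13 column gaps = 36 px each.

36 px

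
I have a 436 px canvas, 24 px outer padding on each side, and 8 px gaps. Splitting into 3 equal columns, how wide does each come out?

Subtract both margins: 436 − 2·24 = 388 px.
Subtracting 2 gaps of 8 leaves 372 for 3 columns, so c = 124 px.

124 px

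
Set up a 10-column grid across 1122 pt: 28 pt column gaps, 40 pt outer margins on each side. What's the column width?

79 pt

Take off 80 pt of margins, leaving 1042 pt.
10 columns + 9 column gaps: 10c + 9·28 = 1042.
10c = 1042 − 252 = 790, so c = 79 pt.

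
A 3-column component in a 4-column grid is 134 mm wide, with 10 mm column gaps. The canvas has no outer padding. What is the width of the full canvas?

134 − 2·10 = 114; ÷3 gives c = 38 mm.
Total width: 4·38 + 3·10 = 182 mm.

182 mm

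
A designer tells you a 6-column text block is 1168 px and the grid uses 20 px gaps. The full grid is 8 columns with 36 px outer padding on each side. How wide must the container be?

1636 px

6c + 5·20 = 1168 → 6c = 1068 → c = 178 px.
Total width: 2·36 + 8·178 + 7·20 = 1636 px.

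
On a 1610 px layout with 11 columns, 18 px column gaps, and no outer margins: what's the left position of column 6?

11 columns + 10 column gaps: 11c + 10·18 = 1610.
11c = 1610 − 180 = 1430, so c = 130 px.
No margin, so column 6 starts at 5·(column + gutter) = 5·148 = 740 px.

740 px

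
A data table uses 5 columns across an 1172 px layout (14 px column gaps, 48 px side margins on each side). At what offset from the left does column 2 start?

266 px

Content = 1172 − 2·48 = 1076 px.
Subtracting 4 column gaps of 14 leaves 1020 for 5 columns, so c = 204 px.
Column 2 starts at margin + 1·(column + gutter) = 48 + 1·218 = 266 px.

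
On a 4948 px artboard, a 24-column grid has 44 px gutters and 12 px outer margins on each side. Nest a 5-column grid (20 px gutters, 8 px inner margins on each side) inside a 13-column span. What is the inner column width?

Subtract both margins: 4948 − 2·12 = 4924 px.
Subtracting 23 gutters of 44 leaves 3912 for 24 columns, so c = 163 px.
Span of 13: 13·163 + 12·44 = 2119 + 528 = 2647 px.
Inner content = 2647 − 2·8 = 2631 px.
Subtracting 4 gutters of 20 leaves 2551 for 5 columns, so d = 510.2 px.

510.2 px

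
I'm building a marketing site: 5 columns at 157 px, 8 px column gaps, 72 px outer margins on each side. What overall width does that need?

Container = 2·72 + 5·157 + 4·8 = 144 + 785 + 32 = 961 px.

961 px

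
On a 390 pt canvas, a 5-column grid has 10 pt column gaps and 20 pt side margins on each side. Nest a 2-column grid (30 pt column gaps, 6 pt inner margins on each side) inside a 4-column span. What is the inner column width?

118 pt

Subtract both margins: 390 − 2·20 = 350 pt.
Subtracting 4 column gaps of 10 leaves 310 for 5 columns, so c = 62 pt.
Span of 4: 4·62 + 3·10 = 248 + 30 = 278 pt.
Inner content = 278 − 2·6 = 266 pt.
2 columns + 1 column gap: 2d + 1·30 = 266.
2d = 266 − 30 = 236, so d = 118 pt.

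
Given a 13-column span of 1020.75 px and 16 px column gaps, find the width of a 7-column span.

1020.75 − 12·16 = 828.75; ÷13 gives c = 63.75 px.
7-column span = 7·63.75 + 6·16 = 542.25 px.

542.25 px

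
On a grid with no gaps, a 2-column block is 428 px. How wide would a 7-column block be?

With no gaps, each column is 428/2 = 214 px.
7-column span = 7·214 = 1498 px.

1498 px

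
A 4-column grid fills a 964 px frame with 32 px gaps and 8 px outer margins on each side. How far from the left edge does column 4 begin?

743 px

Take off 16 px of margins, leaving 948 px.
948 − 3·32 = 852; ÷4 gives c = 213 px.
Before column 4: the margin + 3 columns + 3 gaps.
Offset = 8 + 3·(213 + 32) = 8 + 735 = 743 px.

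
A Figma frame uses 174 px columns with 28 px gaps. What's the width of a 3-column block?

3 columns plus 2 gaps: 522 + 56 = 578 px.

578 px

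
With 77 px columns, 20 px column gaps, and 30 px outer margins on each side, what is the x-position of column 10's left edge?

903 px

Each column+gutter stride is 97 px; 9 of them past the 30 px margin is 30 + 873 = 903 px.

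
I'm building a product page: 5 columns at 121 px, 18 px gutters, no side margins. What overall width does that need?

Total width: 5·121 + 4·18 = 677 px.

677 px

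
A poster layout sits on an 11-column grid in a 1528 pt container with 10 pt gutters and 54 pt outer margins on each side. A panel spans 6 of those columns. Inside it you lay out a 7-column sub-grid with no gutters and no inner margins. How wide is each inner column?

Take off 108 pt of margins, leaving 1420 pt.
11c + 10·10 = 1420 → 11c = 1320 → c = 120 pt.
6 columns plus 5 gutters: 720 + 50 = 770 pt.
770 / 7 = 110 pt per column.

110 pt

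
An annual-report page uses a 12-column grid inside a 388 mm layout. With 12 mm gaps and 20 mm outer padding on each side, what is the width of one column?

Take off 40 mm of margins, leaving 348 mm.
12 columns + 11 gaps: 12c + 11·12 = 348.
12c = 348 − 132 = 216, so c = 18 mm.

18 mm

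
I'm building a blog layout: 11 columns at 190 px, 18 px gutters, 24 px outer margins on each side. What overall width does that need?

2318 px

Adding margins, columns and gutters: 48 + 2090 + 180 = 2318 px.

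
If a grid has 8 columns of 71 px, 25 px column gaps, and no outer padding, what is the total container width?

Summing: 568 + 175 = 743 px.

743 px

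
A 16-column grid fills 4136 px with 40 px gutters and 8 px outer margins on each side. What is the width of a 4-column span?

Subtract both margins: 4136 − 2·8 = 4120 px.
Subtracting 15 gutters of 40 leaves 3520 for 16 columns, so c = 220 px.
4 columns plus 3 gutters: 880 + 120 = 1000 px.

1000 px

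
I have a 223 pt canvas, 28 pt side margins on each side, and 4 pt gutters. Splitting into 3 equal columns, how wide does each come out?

53 pt

Subtract both margins: 223 − 2·28 = 167 pt.
3 columns + 2 gutters: 3c + 2·4 = 167.
3c = 167 − 8 = 159, so c = 53 pt.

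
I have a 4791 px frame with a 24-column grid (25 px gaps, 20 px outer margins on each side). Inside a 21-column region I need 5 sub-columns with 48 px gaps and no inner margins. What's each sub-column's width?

792.4 px

Subtract both margins: 4791 − 2·20 = 4751 px.
4751 − 23·25 = 4176; ÷24 gives c = 174 px.
Span of 21: 21·174 + 20·25 = 3654 + 500 = 4154 px.
5 columns + 4 gaps: 5d + 4·48 = 4154.
5d = 4154 − 192 = 3962, so d = 792.4 px.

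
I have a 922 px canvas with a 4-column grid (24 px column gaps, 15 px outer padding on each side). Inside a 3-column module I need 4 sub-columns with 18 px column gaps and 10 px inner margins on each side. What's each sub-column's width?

Take off 30 px of margins, leaving 892 px.
4c + 3·24 = 892 → 4c = 820 → c = 205 px.
3-column span = 3·205 + 2·24 = 663 px.
Inner content = 663 − 2·10 = 643 px.
4d + 3·18 = 643 → 4d = 589 → d = 147.25 px.

147.25 px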